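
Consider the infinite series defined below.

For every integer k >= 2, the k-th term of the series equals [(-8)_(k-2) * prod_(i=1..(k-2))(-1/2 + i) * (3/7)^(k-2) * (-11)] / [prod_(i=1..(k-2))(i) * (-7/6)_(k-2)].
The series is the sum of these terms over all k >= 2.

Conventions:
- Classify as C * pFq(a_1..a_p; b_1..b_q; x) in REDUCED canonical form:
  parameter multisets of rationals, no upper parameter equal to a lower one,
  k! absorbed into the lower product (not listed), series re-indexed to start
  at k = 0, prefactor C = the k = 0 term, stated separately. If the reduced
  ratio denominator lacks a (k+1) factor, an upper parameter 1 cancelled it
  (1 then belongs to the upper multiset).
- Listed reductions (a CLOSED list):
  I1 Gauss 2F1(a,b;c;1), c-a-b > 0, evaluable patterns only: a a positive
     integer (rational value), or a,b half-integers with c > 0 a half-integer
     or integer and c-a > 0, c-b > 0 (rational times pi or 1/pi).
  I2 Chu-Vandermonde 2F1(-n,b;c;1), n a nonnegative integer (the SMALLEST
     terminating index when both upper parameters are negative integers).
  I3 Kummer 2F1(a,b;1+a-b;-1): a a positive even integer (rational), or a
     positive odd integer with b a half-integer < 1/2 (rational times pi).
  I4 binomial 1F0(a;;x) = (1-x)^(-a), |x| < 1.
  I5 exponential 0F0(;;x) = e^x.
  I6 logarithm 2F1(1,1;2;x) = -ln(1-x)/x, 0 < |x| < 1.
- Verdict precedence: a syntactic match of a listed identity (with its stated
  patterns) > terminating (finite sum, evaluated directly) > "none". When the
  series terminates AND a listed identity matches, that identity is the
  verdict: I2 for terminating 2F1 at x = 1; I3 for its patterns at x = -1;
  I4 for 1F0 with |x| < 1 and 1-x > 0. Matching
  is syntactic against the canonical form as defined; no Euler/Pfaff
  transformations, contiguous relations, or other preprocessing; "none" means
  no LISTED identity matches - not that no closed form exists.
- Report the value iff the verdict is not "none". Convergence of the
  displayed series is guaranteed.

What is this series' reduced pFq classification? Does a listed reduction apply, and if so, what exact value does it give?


Prefactor -11, argument 3/7: 2F1 with upper {-8, 1/2} over lower {-7/6}. Verdict: terminating (-8 upstairs). 9 nonzero terms in all; added directly. Sum: -12345252315136/457569549773.

First insight: t_0 being -11, the product of the first k integers (C = -11) is k!.
Ratio: r(k) = (3/7) * (k-8) (k+1/2) / [(k-7/6) (k+1)] - rational in k. x = (3/7); t_0 = -11; negate the roots.


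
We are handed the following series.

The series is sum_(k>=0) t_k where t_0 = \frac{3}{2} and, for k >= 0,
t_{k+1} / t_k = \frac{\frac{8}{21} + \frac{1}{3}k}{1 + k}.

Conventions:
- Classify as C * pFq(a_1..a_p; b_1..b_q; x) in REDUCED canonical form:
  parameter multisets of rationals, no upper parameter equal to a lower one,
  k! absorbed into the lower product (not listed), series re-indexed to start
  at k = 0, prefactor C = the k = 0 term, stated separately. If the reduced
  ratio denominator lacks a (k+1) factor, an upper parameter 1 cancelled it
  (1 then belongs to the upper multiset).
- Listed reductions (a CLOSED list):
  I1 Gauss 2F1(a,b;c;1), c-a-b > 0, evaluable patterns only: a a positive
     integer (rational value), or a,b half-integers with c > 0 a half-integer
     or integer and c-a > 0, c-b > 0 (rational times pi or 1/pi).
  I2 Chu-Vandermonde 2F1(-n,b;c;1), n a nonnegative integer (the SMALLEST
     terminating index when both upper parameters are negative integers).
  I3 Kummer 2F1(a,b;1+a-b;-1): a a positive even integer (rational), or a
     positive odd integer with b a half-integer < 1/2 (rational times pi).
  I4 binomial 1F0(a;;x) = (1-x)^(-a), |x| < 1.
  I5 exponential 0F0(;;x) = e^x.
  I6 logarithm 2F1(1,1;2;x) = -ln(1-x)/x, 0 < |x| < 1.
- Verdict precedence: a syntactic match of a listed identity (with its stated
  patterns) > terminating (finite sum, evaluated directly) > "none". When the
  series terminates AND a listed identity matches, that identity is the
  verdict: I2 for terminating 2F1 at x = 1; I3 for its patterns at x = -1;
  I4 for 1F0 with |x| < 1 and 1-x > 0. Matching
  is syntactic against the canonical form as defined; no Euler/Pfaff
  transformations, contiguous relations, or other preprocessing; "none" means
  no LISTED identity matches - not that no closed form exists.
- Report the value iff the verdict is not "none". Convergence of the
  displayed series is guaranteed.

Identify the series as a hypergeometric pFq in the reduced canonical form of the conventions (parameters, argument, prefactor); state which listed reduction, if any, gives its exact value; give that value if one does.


Prefactor \frac{3}{2}, argument \frac{1}{3}: 1F0 with upper {\frac{8}{7}} over lower {-}. Verdict: the binomial series (I4) matches (the 1F0 binomial series: exponent -8/7, x = \frac{1}{3}). Exact value: \frac{3}{2} \cdot \left(\frac{2}{3}\right)^{-\frac{8}{7}}.

Key step: x = \frac{1}{3} and roots of the ratio polynomials (C = 3/2) are the negated parameters.
Consecutive-term ratio: r(k) = \frac{1}{3} * (k+\frac{8}{7}) / [(k+1)] - rational in k, leading ratio \frac{1}{3}; with t_0 = \frac{3}{2}, classification follows.


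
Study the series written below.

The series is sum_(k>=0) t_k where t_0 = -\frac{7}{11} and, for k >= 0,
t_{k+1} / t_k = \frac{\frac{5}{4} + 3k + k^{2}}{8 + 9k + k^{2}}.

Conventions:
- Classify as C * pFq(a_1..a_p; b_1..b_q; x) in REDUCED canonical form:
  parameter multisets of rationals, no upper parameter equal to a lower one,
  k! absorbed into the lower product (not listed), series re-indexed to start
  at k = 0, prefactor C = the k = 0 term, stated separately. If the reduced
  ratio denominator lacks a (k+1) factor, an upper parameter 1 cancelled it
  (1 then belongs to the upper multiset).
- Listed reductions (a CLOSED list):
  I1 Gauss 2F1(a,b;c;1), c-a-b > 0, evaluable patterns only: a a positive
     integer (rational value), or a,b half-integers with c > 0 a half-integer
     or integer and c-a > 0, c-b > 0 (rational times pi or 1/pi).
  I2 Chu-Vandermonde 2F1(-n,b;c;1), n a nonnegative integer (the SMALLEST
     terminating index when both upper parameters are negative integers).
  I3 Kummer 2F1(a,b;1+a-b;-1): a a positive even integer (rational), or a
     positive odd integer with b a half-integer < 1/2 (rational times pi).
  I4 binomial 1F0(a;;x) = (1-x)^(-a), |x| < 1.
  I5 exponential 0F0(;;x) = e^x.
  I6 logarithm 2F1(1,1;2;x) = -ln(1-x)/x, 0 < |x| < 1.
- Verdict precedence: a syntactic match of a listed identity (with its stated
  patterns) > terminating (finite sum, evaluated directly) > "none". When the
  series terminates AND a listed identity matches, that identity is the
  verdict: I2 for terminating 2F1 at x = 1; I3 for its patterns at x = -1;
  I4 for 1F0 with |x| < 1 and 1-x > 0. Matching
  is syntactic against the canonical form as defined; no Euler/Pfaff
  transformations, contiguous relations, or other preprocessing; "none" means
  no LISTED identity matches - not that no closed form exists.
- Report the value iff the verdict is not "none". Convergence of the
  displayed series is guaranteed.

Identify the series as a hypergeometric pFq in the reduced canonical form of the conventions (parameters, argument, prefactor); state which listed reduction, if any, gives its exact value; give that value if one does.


With C = -\frac{7}{11}: the canonical form is 2F1(\frac{1}{2}, \frac{5}{2}; 8; 1). Verdict: the half-integer Gauss pattern (I1) applies (x = 1; upper {\frac{1}{2}, \frac{5}{2}} half-integers, c = 8 in the evaluable pattern). Exact value: \left(-\frac{524288}{212355}\right) / \pi.

First insight: x = 1 and roots of the ratio polynomials (C = -7/11) are the negated parameters.
Term ratio: r(k) = 1 * (k+\frac{1}{2}) (k+\frac{5}{2}) / [(k+8) (k+1)] - rational in k. x = 1; t_0 = -\frac{7}{11}; negate the roots.


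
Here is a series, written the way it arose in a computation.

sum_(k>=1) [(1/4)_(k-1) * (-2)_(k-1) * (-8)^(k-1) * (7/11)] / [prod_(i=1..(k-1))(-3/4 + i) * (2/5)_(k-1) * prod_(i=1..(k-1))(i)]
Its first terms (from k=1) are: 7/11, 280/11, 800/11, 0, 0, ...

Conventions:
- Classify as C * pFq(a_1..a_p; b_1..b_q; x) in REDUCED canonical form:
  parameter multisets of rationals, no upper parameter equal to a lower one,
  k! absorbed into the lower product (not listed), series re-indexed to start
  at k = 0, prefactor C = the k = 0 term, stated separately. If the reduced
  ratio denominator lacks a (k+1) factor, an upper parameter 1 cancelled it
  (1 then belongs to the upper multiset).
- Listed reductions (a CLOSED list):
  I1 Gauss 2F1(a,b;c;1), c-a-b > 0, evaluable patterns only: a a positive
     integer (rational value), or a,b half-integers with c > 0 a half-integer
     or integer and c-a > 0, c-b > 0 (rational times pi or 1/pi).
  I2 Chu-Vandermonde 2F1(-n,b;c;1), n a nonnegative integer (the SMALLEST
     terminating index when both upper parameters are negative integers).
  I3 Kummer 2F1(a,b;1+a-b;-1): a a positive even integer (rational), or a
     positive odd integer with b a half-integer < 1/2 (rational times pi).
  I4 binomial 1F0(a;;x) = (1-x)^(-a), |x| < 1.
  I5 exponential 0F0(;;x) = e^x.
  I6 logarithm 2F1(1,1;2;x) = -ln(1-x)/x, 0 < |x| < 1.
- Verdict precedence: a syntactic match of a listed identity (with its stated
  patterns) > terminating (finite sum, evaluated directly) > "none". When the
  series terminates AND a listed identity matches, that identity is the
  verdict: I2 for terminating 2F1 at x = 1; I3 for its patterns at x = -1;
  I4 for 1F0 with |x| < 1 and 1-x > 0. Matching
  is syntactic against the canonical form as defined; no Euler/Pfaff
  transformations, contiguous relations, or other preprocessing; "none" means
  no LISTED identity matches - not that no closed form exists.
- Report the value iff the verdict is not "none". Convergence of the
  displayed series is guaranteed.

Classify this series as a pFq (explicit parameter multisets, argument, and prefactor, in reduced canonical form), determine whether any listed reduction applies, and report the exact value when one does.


x = -8 here; the reduced form reads 1F1, upper {-2}, lower {2/5}, C = 7/11. Verdict: terminating - the sum ends at index 2 because -2 is a negative integer; exact evaluation follows. Sum: 1087/11.

Structural cue: t_0 = 7/11 here, and the parameter 1/4 appears in both the upper and lower lists and cancels.
Consecutive-term ratio: r(k) = (-8) * (k-2) / [(k+2/5) (k+1)] - rational in k. x = (-8); t_0 = 7/11; negate the roots.


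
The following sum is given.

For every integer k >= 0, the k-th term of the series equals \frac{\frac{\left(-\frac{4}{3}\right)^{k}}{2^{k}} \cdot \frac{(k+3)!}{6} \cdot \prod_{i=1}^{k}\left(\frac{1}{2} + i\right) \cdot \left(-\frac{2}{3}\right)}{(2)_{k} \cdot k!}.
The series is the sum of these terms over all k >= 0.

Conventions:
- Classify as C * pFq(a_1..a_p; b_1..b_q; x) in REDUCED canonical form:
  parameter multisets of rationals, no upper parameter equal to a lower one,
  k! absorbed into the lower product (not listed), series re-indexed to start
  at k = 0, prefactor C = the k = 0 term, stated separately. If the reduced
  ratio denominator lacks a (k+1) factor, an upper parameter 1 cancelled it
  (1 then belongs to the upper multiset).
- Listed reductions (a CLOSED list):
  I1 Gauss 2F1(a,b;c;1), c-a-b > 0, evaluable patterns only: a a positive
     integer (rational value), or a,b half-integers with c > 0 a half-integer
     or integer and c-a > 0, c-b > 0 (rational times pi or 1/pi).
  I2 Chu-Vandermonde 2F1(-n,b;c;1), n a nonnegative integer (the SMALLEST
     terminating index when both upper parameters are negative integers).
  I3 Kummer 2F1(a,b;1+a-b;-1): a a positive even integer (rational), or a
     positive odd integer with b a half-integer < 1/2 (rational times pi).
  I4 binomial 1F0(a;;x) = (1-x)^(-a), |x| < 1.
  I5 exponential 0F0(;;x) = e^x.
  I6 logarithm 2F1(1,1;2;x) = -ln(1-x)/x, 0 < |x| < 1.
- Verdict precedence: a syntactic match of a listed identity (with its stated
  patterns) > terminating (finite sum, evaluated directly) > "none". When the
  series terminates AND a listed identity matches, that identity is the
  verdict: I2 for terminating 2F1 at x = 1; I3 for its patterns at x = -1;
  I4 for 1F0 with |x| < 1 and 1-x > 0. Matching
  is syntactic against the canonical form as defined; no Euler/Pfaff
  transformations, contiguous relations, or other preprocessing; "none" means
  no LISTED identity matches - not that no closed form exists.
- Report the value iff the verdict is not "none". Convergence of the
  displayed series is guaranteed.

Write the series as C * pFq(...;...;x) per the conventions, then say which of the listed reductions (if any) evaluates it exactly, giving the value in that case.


With C = -\frac{2}{3}: the canonical form is 2F1(\frac{3}{2}, 4; 2; -\frac{2}{3}). Verdict: no listed reduction: x = -\frac{2}{3} and upper {\frac{3}{2}, 4} fail every I1-I6 pattern.

Key step: t_0 = -\frac{2}{3} here, and the two k-th powers (C = -2/3, x = -2/3) combine into one argument.
Ratio: r(k) = -\frac{2}{3} * (k+\frac{3}{2}) (k+4) / [(k+2) (k+1)] - poly over poly, x = -\frac{2}{3} from leading terms; C = -\frac{2}{3} at k = 0.


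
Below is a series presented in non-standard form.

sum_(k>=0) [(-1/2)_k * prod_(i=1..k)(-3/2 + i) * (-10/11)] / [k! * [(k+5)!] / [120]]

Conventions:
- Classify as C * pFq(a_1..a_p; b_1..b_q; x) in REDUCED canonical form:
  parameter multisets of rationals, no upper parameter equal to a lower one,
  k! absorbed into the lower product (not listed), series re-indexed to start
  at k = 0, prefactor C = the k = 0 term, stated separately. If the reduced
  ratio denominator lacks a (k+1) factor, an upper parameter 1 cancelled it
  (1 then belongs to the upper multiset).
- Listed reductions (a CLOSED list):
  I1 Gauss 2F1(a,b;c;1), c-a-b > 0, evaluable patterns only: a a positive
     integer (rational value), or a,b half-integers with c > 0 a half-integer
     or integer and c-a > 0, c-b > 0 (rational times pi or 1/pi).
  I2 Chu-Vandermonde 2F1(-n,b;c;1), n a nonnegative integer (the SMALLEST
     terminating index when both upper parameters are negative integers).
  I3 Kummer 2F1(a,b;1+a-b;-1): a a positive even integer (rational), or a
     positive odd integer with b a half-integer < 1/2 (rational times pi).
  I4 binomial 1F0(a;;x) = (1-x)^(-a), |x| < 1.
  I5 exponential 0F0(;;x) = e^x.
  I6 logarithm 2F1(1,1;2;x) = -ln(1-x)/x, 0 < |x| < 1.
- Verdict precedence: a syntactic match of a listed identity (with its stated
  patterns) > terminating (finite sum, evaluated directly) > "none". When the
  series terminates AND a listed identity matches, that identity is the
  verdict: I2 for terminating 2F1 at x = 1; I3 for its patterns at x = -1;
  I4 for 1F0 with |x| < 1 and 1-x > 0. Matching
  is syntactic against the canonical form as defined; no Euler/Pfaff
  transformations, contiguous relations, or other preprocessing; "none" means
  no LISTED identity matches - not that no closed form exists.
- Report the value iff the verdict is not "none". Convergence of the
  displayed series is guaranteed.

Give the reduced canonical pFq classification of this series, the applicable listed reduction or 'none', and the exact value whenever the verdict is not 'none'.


The tell: with t_0 = -10/11, the denominator's factorial ratio (C = -10/11, x = 1) is a lower Pochhammer.
Adjacent-term ratio: r(k) = 1 * (k-1/2) (k-1/2) / [(k+6) (k+1)] - rational in k. x = 1; t_0 = -10/11; negate the roots.

x = 1 here; the reduced form reads 2F1, upper {-1/2, -1/2}, lower {6}, C = -10/11. Verdict (x = 1): Gauss (I1, half-integer pattern) applies (x = 1; upper {-1/2, -1/2} half-integers, c = 6 in the evaluable pattern). Value: (-5242880/1760913) / pi.


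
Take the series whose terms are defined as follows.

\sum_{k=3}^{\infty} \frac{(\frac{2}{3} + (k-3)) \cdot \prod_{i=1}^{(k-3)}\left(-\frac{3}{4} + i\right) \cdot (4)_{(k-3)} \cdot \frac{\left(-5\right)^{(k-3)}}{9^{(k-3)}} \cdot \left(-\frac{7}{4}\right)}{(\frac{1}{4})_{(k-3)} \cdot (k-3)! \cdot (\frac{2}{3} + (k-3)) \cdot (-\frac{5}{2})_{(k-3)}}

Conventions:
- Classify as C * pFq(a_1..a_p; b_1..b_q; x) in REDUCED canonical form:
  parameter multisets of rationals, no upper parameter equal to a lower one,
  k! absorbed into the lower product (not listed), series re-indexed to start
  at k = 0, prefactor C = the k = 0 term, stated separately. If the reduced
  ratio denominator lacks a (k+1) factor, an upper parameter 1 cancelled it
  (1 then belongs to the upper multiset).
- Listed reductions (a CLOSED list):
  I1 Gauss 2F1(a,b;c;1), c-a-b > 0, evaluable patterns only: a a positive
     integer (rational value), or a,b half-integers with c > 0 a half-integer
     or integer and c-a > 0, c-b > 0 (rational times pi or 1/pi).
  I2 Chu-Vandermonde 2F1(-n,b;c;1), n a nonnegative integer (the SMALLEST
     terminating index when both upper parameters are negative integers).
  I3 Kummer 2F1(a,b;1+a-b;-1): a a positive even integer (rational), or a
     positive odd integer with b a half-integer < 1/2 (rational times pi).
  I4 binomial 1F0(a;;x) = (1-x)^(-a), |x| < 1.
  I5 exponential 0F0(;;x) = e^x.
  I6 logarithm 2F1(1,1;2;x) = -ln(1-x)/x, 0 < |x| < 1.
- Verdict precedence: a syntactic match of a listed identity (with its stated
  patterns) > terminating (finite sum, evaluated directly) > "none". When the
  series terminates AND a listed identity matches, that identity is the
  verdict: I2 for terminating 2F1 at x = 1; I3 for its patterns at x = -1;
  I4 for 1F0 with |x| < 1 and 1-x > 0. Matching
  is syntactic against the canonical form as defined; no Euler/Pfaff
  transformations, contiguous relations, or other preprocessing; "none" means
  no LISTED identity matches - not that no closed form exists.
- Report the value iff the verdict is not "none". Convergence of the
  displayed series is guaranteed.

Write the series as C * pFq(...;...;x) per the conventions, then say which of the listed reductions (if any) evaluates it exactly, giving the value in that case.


With C = -\frac{7}{4}: the canonical form is 1F1(4; -\frac{5}{2}; -\frac{5}{9}). Verdict: no listed reduction: x = -\frac{5}{9} and upper {4} fail every I1-I6 pattern.

Key step: t_0 being -\frac{7}{4}, the two geometric factors (prefactor -7/4) combine into one argument.
Step ratio: r(k) = -\frac{5}{9} * (k+4) / [(k-\frac{5}{2}) (k+1)] ; factor over Q: parameters, x = -\frac{5}{9}, and C = -\frac{7}{4}.


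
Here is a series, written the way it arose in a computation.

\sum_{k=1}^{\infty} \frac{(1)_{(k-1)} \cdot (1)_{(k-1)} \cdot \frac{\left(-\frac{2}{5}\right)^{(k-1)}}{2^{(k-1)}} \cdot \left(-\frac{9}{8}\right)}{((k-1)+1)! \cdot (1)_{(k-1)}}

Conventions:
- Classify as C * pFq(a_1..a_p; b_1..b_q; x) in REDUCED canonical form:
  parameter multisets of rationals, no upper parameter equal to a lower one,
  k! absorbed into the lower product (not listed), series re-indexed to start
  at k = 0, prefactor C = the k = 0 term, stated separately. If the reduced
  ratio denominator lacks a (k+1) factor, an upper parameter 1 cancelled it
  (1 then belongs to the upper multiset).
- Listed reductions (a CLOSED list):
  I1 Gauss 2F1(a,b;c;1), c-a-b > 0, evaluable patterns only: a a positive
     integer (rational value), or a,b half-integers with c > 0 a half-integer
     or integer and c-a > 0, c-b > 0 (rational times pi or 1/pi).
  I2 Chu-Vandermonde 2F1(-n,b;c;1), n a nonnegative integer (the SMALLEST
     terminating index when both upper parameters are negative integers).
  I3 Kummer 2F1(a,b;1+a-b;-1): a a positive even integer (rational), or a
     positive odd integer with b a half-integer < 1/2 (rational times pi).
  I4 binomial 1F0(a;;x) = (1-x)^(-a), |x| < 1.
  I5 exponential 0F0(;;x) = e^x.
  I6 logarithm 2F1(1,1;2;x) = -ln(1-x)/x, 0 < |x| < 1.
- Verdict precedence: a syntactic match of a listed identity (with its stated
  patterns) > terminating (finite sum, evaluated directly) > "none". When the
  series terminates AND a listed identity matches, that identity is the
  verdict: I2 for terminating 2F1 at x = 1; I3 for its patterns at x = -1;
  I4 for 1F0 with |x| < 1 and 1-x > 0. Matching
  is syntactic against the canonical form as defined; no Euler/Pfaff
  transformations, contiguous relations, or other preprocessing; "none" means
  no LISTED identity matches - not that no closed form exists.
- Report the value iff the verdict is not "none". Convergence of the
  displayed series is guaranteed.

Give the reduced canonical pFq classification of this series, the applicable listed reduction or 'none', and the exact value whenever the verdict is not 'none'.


This is -\frac{9}{8} * 2F1(1, 1; 2; -\frac{1}{5}) in reduced canonical form. Verdict: the logarithmic series (I6) matches (the logarithm: parameters (1,1;2), x = -\frac{1}{5}). Its exact value is \left(-\frac{45}{8}\right) \cdot \ln\left(\frac{6}{5}\right).

Structural cue: t_0 being -\frac{9}{8}, (1)_k (prefactor -9/8) is k! itself.
Adjacent-term ratio: r(k) = -\frac{1}{5} * (k+1) (k+1) / [(k+2) (k+1)] - rational; roots negated = parameters, x = -\frac{1}{5}, C = -\frac{9}{8}.


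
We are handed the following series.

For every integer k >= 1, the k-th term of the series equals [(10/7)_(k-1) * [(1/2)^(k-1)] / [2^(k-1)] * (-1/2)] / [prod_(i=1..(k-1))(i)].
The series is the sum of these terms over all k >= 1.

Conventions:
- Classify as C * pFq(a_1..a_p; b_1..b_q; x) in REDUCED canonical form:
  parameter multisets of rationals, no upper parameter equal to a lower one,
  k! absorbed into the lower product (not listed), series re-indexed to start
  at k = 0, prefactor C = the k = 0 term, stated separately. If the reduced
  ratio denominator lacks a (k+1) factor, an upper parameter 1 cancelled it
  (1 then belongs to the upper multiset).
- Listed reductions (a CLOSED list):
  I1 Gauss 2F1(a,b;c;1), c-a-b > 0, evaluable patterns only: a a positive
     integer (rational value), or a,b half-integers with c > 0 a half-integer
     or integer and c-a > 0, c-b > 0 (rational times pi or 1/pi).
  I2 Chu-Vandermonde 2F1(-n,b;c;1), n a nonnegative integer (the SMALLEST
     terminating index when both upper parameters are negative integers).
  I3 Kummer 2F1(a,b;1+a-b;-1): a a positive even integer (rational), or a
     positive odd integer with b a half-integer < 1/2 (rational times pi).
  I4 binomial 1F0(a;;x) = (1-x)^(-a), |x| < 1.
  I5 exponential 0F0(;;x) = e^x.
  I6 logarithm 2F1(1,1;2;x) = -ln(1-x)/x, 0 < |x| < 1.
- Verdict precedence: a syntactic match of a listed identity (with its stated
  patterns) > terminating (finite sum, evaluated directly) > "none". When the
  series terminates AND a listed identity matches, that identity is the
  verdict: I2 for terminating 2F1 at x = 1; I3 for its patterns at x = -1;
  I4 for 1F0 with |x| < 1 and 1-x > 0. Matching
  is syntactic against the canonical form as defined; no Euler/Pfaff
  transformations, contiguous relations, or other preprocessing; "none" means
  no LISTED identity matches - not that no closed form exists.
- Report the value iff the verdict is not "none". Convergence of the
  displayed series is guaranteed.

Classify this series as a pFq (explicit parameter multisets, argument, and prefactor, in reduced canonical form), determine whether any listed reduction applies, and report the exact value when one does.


First insight: with t_0 = -1/2, the product of the first k integers (C = -1/2) is k!.
Term ratio: r(k) = (1/4) * (k+10/7) / [(k+1)] - rational; roots negated = parameters, x = (1/4), C = -1/2.

This is -1/2 * 1F0(10/7; -; 1/4) in reduced canonical form. Verdict: the I4 binomial reduction fires (the 1F0 binomial series: exponent -10/7, x = 1/4). Sum: (-1/2) * (3/4)^(-10/7).


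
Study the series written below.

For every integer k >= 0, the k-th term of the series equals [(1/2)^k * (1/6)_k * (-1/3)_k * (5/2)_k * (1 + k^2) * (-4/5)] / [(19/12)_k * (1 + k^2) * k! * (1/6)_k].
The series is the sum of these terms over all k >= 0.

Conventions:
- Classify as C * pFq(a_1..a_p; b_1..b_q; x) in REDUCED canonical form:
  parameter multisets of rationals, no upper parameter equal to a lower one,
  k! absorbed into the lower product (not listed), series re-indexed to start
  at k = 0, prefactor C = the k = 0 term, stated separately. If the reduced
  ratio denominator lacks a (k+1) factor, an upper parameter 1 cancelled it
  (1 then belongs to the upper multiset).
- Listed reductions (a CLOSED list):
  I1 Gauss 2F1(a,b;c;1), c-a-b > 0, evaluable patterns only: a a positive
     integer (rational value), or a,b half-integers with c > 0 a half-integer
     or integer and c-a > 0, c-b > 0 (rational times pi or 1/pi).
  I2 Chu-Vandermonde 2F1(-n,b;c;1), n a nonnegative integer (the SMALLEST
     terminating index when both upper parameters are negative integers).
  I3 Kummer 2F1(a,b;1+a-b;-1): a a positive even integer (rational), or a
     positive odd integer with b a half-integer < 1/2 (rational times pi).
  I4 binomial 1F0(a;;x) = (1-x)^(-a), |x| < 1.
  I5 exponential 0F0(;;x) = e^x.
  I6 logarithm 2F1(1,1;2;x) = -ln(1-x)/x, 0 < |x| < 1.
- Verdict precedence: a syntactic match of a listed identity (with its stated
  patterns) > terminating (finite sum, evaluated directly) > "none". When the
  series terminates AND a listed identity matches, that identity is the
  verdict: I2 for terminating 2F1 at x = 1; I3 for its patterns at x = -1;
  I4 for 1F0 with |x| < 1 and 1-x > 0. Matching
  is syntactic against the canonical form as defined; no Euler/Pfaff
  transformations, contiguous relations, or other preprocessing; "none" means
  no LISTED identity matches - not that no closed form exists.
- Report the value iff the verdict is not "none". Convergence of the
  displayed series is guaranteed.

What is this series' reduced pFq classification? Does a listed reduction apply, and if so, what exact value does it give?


With C = -4/5: the canonical form is 2F1(-1/3, 5/2; 19/12; 1/2). Verdict: none - this 2F1 at x = 1/2 matches no listed pattern, and upper {-1/3, 5/2} holds no stopper.

Structural cue: t_0 = -4/5 here, and striking the common factor k^2 + 1 reduces the term (prefactor -4/5).
Step ratio: r(k) = (1/2) * (k-1/3) (k+5/2) / [(k+19/12) (k+1)] - poly over poly, x = (1/2) from leading terms; C = -4/5 at k = 0.


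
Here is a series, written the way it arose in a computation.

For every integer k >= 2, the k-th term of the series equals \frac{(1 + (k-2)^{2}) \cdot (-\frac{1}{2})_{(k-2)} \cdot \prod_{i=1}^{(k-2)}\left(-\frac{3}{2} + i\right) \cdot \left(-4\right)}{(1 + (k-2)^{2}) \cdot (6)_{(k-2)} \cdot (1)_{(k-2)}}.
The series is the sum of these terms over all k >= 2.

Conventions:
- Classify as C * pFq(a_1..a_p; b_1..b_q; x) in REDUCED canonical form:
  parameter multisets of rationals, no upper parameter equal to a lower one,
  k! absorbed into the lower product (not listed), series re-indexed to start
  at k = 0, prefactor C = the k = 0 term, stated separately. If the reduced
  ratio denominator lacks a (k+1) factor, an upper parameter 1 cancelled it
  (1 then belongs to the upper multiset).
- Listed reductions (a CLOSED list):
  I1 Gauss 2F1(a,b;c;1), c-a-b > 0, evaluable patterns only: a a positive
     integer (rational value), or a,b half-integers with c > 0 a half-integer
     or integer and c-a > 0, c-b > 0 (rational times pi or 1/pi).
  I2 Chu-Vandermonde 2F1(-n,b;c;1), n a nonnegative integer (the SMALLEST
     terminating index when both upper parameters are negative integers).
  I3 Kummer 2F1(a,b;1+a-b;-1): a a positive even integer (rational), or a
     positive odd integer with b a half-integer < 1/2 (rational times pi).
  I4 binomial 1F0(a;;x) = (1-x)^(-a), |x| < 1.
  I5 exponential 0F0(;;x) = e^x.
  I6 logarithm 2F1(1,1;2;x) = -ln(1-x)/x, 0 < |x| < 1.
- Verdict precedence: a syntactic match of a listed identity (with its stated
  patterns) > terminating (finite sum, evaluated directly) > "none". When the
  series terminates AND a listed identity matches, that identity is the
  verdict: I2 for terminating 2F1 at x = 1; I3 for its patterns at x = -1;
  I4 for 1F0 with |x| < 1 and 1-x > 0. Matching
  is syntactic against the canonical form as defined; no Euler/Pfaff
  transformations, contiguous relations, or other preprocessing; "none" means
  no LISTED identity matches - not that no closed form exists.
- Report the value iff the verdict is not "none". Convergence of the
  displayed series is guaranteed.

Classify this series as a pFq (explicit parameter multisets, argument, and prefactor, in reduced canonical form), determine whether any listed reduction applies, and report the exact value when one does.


Canonical form: C = -4 times 2F1 with upper {-\frac{1}{2}, -\frac{1}{2}}, lower {6}, x = 1. Verdict: the half-integer Gauss pattern (I1) applies (x = 1; upper {-\frac{1}{2}, -\frac{1}{2}} half-integers, c = 6 in the evaluable pattern). Value: \left(-\frac{2097152}{160083}\right) / \pi.

First insight: t_0 = -4 here, and the running product (C = -4, x = 1) telescopes to a rising factorial.
Consecutive-term ratio: r(k) = 1 * (k-\frac{1}{2}) (k-\frac{1}{2}) / [(k+6) (k+1)] - rational in k. x = 1; t_0 = -4; negate the roots.


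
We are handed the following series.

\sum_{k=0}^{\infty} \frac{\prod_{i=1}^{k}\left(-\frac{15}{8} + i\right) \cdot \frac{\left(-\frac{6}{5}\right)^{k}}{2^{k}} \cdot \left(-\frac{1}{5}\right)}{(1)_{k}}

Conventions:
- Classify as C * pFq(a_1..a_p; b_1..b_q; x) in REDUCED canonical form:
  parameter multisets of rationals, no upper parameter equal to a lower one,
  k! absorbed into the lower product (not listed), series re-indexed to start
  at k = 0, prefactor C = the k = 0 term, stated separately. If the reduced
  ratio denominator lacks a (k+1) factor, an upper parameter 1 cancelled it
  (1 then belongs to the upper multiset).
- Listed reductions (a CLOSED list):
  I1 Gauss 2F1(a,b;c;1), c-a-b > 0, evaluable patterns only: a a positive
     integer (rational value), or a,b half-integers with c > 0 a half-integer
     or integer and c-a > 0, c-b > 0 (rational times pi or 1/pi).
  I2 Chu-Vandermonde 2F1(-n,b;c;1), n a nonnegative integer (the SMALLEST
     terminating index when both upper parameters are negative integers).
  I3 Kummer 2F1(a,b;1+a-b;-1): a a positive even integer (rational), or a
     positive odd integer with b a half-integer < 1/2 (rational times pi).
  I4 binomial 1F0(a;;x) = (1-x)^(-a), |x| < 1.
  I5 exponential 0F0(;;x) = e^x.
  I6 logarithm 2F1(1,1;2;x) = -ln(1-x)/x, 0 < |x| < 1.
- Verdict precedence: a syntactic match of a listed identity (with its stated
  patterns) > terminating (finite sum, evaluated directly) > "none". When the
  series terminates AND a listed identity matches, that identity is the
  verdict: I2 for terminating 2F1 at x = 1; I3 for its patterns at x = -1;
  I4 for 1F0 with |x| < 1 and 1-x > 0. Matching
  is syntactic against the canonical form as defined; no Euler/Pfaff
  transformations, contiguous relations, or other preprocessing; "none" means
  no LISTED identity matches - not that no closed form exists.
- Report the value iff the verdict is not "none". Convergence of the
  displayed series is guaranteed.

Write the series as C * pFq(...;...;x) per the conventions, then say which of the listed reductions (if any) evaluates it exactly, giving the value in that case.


This is -\frac{1}{5} * 1F0(-\frac{7}{8}; -; -\frac{3}{5}) in reduced canonical form. Verdict at x = -\frac{3}{5}: the I4 binomial reduction matches (the 1F0 binomial series: exponent 7/8, x = -\frac{3}{5}). Sum: \left(-\frac{1}{5}\right) \cdot \left(\frac{8}{5}\right)^{\frac{7}{8}}.

The tell: t_0 being -\frac{1}{5}, (1)_k (C = -1/5) is k! itself.
Ratio: r(k) = -\frac{3}{5} * (k-\frac{7}{8}) / [(k+1)] - poly over poly, x = -\frac{3}{5} from leading terms; C = -\frac{1}{5} at k = 0.


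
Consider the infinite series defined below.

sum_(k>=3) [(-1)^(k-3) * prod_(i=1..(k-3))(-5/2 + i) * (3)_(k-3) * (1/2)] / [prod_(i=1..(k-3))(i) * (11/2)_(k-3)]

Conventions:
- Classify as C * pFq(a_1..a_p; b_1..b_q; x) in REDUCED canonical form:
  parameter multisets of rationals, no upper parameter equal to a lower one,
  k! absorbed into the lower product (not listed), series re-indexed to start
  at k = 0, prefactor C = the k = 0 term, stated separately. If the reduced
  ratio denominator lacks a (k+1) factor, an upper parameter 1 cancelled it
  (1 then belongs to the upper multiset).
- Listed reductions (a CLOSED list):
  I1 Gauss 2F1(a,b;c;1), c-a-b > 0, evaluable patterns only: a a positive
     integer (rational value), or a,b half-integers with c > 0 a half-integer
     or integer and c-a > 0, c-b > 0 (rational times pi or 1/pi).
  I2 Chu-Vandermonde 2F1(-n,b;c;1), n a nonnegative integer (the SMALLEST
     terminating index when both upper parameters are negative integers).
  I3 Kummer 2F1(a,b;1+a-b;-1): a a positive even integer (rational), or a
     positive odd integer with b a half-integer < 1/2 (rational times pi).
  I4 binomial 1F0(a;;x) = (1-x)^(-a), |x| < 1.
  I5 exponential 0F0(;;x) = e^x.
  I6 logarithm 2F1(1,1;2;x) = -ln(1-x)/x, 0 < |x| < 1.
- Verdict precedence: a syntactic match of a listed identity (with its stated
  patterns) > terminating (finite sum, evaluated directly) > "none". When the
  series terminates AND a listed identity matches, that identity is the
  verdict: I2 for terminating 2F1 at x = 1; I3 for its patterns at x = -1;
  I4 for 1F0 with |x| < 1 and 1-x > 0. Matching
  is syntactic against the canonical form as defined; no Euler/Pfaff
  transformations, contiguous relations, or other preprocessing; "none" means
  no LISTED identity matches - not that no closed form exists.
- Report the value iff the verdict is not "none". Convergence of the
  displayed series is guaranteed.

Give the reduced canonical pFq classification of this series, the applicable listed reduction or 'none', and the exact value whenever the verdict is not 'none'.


This is 1/2 * 2F1(-3/2, 3; 11/2; -1) in reduced canonical form. Verdict (x = -1): Kummer's theorem (I3) applies (x = -1; c = 11/2 equals 1+a-b for upper {-3/2, 3}: listed pattern). Hence: (315/1024) * pi.

The tell: from the first term 1/2: the product of the first k integers (C = 1/2) is k!.
Term ratio: r(k) = (-1) * (k-3/2) (k+3) / [(k+11/2) (k+1)] - rational; roots negated = parameters, x = (-1), C = 1/2.


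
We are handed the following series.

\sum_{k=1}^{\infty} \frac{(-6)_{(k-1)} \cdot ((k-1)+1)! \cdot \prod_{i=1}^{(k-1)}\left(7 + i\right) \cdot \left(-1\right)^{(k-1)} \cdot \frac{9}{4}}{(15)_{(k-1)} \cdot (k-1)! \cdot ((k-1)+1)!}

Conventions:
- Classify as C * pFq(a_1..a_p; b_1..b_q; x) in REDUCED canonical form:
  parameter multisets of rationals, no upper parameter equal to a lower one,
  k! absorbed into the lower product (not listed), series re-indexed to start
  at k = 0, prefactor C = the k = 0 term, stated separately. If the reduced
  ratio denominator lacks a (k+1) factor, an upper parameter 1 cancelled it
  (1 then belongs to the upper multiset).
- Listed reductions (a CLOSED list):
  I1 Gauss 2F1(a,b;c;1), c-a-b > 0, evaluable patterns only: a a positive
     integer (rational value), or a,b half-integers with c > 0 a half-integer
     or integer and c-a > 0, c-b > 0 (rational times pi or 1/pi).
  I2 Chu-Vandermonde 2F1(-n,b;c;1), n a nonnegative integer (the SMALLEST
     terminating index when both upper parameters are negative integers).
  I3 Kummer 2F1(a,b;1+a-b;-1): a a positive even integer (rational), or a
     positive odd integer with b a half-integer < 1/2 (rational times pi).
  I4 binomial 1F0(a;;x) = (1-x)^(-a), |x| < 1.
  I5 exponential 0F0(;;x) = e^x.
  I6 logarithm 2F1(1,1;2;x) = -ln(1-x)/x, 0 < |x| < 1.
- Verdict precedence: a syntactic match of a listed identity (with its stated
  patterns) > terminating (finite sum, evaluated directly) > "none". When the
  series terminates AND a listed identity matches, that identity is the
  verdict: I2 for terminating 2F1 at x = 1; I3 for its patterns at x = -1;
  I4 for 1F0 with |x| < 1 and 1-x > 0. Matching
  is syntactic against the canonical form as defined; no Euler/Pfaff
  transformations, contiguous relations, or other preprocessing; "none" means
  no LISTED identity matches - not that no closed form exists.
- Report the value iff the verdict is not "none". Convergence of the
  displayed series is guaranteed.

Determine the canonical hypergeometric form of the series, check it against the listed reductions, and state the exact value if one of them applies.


Reduced: x = -1, 2F1, upper = {-6, 8}, lower = {15}, C = \frac{9}{4}. Verdict: the Kummer evaluation I3 fires (x = -1; c = 15 equals 1+a-b for upper {-6, 8}: listed pattern). Hence: \frac{1287}{40}.

The tell: with t_0 = \frac{9}{4}, the factorial ratio (C = 9/4) (k+a-1)!/(a-1)! is a rising factorial (a)_k.
Ratio: r(k) = -1 * (k-6) (k+8) / [(k+15) (k+1)] - rational; roots negated = parameters, x = -1, C = \frac{9}{4}.


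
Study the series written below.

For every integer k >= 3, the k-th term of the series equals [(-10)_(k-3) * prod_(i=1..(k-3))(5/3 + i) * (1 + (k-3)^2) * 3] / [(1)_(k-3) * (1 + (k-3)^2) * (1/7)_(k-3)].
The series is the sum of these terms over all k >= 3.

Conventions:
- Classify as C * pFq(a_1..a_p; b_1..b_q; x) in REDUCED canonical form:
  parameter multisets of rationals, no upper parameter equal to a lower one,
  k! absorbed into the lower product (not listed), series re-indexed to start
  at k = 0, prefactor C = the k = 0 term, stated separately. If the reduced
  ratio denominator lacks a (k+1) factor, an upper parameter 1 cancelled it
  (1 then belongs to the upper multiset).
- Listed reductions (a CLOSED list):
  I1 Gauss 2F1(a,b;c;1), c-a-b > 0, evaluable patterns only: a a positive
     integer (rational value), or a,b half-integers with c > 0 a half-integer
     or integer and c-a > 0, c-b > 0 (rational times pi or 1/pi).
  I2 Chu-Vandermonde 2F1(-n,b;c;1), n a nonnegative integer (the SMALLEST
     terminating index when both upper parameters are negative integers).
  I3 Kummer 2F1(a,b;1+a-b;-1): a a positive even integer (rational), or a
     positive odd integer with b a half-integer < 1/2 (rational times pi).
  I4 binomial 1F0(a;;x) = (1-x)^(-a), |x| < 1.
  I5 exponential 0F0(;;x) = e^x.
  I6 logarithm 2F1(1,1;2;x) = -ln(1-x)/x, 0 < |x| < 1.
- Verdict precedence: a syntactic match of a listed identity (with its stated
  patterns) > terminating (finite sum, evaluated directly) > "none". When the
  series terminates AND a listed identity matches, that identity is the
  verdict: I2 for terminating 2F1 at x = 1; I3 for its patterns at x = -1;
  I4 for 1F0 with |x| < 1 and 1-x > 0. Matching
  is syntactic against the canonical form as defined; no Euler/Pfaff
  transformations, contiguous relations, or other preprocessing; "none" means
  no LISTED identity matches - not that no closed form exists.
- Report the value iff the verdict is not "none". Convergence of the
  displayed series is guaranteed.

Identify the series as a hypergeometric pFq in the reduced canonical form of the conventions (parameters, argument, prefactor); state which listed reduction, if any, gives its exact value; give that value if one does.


Classification (C = 3): 2F1 with upper {-10, 8/3}, lower {1/7}, argument x = 1. Verdict (x = 1): the Chu-Vandermonde identity I2 applies (terminating 2F1 at x = 1 with n = 10, b = 8/3, c = 1/7). Exact value: -28653547039/377742948390.

The tell: t_0 being 3, (1)_k (C = 3) is k! itself.
Step ratio: r(k) = 1 * (k-10) (k+8/3) / [(k+1/7) (k+1)] - rational in k. x = 1; t_0 = 3; negate the roots.


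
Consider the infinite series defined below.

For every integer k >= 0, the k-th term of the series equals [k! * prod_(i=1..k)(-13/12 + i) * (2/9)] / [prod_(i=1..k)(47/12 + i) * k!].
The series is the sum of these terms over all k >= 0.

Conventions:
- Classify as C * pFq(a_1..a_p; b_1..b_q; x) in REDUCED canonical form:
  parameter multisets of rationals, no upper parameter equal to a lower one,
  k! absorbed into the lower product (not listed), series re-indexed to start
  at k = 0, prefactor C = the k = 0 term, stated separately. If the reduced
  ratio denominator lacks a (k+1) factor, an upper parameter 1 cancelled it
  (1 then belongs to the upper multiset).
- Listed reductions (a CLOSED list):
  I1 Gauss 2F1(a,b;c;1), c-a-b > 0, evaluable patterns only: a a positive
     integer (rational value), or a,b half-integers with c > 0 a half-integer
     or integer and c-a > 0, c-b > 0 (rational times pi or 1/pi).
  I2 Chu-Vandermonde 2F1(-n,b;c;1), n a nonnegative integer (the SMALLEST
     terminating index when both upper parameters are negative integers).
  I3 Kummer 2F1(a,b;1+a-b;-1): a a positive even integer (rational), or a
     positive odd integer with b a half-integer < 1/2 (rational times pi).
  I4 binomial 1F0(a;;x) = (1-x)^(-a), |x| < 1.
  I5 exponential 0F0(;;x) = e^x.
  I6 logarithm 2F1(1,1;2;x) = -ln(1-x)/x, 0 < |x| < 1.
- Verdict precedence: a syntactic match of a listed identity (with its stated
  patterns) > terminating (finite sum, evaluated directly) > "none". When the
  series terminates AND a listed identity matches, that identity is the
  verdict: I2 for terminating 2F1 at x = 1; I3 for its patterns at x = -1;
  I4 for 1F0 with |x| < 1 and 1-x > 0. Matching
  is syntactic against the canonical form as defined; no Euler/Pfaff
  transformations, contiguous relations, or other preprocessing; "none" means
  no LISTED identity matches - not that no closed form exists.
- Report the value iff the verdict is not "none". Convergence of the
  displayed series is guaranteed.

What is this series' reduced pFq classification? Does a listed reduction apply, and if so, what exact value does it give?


With C = 2/9: the canonical form is 2F1(-1/12, 1; 59/12; 1). Verdict: Gauss (I1, integer-parameter pattern) applies (x = 1: the Gamma ratio telescopes since c-a-b = 4 > 0 and a = 1 in Z>0). Its exact value is 47/216.

First insight: t_0 being 2/9, the running product (prefactor 2/9) telescopes to a rising factorial.
Consecutive-term ratio: r(k) = 1 * (k-1/12) (k+1) / [(k+59/12) (k+1)] ; factor over Q: parameters, x = 1, and C = 2/9.
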